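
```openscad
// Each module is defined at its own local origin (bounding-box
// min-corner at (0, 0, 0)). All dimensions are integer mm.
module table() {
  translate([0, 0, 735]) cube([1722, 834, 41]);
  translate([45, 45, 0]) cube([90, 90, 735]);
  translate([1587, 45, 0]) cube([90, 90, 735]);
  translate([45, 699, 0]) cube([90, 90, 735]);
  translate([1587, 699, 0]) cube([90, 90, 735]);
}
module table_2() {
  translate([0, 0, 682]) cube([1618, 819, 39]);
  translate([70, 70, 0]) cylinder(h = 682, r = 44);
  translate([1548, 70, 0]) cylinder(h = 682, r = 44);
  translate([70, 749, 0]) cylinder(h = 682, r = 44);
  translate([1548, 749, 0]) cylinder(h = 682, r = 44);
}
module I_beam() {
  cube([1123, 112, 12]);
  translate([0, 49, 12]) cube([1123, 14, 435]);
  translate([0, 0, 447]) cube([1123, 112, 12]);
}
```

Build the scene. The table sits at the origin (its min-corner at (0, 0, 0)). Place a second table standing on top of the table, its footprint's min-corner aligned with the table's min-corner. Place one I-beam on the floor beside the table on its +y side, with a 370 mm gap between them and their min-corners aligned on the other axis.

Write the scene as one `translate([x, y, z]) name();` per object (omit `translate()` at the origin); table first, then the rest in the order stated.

table();
translate([0, 0, 776]) table_2();
translate([0, 1204, 0]) I_beam();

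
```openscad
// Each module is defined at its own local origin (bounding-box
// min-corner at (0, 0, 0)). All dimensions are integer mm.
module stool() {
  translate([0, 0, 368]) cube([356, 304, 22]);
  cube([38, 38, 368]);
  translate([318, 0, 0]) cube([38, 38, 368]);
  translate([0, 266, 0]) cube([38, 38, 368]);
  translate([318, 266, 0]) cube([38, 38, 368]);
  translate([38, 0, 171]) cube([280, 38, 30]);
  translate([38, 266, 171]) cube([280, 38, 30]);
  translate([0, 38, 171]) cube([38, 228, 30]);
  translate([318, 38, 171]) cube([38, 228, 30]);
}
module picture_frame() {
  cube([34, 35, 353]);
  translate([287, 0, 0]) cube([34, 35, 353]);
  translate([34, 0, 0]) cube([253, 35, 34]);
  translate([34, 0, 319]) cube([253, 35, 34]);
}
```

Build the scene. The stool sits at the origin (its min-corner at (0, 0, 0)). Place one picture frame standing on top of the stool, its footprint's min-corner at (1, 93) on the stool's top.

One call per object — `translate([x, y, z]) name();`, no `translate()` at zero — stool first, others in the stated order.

stool();
translate([1, 93, 390]) picture_frame();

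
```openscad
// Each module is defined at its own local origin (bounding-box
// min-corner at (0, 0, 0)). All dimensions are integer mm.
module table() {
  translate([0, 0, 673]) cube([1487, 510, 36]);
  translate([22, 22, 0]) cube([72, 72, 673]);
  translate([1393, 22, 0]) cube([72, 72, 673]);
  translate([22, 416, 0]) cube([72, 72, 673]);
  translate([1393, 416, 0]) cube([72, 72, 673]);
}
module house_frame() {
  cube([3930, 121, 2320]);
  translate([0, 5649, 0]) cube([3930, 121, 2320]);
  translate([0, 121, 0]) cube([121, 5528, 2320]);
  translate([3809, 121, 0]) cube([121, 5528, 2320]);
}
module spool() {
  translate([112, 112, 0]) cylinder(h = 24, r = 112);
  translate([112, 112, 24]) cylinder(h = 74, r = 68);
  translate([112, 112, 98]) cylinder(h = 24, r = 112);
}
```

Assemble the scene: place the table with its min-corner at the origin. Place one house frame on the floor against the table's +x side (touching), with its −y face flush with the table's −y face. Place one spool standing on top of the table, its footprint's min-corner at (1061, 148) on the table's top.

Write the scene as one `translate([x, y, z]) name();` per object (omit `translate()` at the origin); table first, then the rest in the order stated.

table();
translate([1487, 0, 0]) house_frame();
translate([1061, 148, 709]) spool();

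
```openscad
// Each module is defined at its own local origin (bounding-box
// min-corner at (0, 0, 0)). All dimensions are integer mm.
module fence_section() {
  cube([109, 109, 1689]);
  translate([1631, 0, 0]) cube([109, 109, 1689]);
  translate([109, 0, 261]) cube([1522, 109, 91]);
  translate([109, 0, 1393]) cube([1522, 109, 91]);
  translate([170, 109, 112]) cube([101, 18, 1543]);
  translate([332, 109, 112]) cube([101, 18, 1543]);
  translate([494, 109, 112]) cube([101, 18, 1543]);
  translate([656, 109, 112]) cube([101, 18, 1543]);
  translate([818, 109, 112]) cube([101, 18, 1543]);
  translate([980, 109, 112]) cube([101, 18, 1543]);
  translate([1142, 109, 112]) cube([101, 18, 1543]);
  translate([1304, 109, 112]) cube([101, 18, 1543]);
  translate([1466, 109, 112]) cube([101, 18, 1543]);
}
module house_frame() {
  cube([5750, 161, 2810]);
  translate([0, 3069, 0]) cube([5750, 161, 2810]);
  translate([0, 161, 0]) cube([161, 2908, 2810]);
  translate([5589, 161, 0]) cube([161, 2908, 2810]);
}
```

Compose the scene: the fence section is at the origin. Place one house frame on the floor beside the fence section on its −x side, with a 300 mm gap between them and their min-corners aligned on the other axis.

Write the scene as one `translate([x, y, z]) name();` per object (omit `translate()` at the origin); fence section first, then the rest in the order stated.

fence_section();
translate([-6050, 0, 0]) house_frame();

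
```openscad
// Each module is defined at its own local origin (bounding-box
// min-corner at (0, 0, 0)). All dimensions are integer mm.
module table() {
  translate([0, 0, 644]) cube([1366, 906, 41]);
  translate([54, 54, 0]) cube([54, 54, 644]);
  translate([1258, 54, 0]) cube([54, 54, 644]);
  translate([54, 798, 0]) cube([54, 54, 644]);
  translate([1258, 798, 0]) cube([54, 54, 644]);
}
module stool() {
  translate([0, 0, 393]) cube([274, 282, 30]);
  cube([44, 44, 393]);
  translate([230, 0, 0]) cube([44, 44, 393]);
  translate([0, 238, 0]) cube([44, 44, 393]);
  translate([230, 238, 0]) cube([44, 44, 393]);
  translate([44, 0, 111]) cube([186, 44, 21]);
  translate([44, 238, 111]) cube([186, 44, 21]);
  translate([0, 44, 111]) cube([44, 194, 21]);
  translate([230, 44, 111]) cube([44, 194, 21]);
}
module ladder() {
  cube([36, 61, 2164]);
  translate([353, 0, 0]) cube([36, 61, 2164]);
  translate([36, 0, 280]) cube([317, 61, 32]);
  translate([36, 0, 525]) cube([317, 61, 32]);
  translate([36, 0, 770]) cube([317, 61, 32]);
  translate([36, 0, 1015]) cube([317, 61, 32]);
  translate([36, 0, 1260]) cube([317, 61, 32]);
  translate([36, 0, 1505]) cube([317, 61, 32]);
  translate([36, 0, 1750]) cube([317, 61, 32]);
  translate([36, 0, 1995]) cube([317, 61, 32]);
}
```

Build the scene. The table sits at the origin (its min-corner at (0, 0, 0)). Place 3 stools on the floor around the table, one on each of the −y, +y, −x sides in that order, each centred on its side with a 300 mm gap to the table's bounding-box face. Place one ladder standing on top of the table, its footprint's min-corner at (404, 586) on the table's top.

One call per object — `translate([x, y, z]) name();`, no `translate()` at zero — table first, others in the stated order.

table();
translate([546, -582, 0]) stool();
translate([546, 1206, 0]) stool();
translate([-574, 312, 0]) stool();
translate([404, 586, 685]) ladder();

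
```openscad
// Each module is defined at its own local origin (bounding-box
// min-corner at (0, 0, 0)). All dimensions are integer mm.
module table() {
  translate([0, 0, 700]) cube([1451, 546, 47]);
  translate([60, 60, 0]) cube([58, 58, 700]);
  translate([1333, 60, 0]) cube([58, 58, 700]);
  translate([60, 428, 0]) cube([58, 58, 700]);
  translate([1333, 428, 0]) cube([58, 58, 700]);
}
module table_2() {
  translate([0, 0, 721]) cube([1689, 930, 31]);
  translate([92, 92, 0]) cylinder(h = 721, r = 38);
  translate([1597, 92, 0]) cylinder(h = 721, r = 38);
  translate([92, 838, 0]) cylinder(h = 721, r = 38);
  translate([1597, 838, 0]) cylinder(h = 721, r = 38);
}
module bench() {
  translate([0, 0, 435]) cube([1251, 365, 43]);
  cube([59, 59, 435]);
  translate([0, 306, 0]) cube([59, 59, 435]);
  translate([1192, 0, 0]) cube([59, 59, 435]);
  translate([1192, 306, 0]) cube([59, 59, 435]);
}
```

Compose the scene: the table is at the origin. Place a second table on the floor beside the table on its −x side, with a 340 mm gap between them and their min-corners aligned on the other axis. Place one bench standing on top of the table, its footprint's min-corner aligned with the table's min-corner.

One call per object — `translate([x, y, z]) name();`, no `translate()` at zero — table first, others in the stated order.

table();
translate([-2029, 0, 0]) table_2();
translate([0, 0, 747]) bench();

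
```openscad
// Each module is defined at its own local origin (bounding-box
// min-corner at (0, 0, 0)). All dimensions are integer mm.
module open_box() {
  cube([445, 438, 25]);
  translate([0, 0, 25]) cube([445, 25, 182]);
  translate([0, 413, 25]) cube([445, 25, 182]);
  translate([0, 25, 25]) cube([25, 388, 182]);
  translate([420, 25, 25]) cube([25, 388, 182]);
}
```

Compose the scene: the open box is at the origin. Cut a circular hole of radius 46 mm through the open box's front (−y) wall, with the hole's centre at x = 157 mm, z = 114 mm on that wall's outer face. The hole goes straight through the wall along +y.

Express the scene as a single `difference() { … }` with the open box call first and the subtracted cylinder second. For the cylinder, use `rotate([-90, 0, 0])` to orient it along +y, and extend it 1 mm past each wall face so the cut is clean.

difference() {
  open_box();
  translate([157, -1, 114]) rotate([-90, 0, 0]) cylinder(h = 27, r = 46);
}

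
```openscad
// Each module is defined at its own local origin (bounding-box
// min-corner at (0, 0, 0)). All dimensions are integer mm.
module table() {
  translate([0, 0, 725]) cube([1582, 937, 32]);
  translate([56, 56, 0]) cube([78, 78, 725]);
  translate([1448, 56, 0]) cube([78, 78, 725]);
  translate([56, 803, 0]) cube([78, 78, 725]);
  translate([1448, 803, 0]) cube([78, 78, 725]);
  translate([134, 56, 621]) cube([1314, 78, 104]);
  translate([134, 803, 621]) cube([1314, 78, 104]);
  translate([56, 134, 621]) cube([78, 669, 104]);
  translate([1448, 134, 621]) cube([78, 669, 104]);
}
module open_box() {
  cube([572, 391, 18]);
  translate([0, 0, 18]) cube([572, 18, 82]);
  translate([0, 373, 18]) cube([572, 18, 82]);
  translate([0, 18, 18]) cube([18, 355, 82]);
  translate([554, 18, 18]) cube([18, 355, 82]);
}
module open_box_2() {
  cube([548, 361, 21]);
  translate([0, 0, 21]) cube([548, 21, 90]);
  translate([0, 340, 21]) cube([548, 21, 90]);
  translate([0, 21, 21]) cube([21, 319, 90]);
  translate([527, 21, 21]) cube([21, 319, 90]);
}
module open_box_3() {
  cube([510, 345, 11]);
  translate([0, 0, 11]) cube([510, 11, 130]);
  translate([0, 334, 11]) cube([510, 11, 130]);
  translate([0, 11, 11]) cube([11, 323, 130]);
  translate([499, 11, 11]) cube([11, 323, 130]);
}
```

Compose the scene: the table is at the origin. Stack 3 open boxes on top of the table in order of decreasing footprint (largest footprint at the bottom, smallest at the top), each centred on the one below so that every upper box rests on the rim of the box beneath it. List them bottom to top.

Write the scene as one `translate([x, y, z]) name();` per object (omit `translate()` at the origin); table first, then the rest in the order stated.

table();
translate([505, 273, 757]) open_box();
translate([517, 288, 857]) open_box_2();
translate([536, 296, 968]) open_box_3();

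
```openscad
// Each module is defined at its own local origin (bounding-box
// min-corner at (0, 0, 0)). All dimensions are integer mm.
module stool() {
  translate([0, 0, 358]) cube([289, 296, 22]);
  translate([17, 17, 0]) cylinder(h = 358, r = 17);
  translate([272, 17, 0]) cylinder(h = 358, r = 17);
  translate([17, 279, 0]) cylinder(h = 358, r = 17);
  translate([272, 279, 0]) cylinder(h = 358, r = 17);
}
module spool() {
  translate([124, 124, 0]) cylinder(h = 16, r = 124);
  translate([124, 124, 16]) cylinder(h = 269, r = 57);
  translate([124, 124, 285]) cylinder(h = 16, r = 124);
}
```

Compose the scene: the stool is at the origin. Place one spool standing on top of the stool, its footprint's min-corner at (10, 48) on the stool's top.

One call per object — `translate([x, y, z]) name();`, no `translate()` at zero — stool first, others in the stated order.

stool();
translate([10, 48, 380]) spool();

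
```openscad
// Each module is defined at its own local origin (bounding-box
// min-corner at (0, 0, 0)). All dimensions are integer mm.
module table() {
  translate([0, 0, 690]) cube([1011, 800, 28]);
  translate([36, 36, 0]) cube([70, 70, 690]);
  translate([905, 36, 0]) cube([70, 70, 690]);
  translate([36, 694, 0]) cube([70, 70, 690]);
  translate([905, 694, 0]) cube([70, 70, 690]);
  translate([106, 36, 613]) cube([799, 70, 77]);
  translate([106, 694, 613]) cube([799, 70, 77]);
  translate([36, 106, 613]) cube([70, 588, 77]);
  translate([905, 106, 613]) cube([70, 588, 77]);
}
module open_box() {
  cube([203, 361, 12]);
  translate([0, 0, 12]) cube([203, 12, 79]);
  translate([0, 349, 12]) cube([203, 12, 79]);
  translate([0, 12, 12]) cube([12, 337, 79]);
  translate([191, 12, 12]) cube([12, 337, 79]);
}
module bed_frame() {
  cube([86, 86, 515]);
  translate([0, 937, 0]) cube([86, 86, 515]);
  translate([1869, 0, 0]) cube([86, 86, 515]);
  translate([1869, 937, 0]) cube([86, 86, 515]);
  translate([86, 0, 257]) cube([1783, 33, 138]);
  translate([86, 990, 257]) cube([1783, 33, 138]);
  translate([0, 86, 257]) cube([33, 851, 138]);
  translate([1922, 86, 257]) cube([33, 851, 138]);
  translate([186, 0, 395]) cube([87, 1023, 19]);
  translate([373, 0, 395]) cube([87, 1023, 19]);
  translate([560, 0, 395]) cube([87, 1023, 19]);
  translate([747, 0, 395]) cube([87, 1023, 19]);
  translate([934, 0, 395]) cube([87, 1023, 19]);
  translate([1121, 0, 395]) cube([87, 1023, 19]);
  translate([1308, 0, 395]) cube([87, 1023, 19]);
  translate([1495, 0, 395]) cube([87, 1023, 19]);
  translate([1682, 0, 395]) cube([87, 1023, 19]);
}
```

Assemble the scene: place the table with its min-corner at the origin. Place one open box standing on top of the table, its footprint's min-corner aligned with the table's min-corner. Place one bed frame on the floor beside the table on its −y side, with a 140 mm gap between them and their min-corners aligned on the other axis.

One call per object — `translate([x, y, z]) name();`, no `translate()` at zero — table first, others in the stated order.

table();
translate([0, 0, 718]) open_box();
translate([0, -1163, 0]) bed_frame();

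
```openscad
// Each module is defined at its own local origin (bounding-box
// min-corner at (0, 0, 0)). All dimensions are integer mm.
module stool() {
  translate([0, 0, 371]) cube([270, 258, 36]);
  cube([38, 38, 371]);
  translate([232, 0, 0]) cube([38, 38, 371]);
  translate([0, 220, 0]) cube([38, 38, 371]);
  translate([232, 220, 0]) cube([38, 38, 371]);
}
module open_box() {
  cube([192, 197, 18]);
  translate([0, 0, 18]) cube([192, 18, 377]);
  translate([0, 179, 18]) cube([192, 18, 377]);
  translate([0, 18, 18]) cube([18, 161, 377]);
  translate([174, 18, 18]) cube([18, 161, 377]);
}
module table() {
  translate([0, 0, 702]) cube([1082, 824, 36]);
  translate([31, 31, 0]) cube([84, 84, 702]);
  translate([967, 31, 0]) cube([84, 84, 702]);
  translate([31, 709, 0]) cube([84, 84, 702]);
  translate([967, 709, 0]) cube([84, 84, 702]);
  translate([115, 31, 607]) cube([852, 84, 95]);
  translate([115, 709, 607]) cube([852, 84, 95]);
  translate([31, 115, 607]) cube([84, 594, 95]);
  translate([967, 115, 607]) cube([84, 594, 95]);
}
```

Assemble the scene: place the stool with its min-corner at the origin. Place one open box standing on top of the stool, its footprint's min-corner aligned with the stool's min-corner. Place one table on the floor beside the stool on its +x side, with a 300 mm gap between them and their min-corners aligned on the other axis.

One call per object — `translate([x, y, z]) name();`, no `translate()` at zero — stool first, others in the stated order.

stool();
translate([0, 0, 407]) open_box();
translate([570, 0, 0]) table();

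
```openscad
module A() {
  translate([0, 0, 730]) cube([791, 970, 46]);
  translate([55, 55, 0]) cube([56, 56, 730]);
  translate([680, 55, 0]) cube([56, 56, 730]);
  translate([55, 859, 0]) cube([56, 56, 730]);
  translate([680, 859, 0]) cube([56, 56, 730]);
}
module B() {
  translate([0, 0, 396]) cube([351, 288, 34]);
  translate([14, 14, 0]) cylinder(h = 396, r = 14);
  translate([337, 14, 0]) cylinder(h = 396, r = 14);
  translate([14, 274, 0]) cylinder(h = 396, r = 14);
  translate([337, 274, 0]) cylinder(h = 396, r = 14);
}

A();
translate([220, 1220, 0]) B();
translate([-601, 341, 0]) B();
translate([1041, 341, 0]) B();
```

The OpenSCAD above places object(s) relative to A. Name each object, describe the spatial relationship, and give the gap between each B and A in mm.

A is a table. B is a stool. Three stools sit around the table at the +y, −x, +x sides. The gap between each stool and the table is 250 mm.

Each stool's nearest face is 250 mm from the table's bounding box.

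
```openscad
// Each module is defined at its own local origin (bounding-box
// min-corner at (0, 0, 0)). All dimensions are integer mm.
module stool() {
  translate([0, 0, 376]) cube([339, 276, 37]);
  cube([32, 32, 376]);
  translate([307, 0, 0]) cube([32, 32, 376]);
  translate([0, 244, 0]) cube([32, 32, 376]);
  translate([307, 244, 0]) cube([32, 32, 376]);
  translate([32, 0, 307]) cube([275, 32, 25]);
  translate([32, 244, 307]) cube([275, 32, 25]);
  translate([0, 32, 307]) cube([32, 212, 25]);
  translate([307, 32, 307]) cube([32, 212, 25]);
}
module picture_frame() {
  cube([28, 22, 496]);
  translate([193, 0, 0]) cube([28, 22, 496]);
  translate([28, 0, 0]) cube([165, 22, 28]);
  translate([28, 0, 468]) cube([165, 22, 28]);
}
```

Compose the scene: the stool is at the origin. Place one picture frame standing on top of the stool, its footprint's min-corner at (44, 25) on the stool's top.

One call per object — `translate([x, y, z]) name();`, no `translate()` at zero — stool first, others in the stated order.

stool();
translate([44, 25, 413]) picture_frame();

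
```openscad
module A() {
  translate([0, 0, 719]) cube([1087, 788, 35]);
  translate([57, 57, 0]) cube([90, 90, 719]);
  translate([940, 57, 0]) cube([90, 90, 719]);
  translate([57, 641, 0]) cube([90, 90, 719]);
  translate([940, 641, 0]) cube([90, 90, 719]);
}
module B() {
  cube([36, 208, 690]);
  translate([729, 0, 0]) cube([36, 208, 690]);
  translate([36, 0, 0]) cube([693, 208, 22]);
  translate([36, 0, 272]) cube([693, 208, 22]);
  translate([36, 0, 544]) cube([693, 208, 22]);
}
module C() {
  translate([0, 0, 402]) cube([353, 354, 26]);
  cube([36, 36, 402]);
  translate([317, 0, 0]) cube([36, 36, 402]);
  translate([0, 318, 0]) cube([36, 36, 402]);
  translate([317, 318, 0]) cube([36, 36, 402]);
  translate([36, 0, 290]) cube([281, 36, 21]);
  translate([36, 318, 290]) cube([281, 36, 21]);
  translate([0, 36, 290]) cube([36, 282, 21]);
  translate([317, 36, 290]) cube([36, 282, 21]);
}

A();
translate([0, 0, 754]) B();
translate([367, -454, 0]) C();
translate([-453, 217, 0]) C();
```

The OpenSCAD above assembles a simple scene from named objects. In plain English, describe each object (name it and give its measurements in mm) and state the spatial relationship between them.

A is a table with a 1087×788 mm rectangular top, 35 mm thick, top surface at z = 754 mm, supported by four 90×90 mm square legs, each inset 57 mm from the nearest pair of top edges, running from the floor.

B is a bookshelf 765 mm wide overall, 208 mm deep and 690 mm tall. The two sides are 36 mm thick vertical panels. 3 horizontal shelves of 22 mm thickness span between the inner faces of the sides; the lowest shelf sits on the floor and shelves are stacked with a clear vertical gap of 250 mm between each pair.

C is a simple wooden stool: a rectangular seat 353 mm (x) by 354 mm (y), 26 mm thick, top face at z = 428 mm, on four square legs, each 36×36 mm in cross-section. The legs rest on z = 0, each flush with a corner of the seat. Four stretchers, 36 mm wide and 21 mm tall, connect adjacent legs with their undersides at z = 290 mm, each running between the inner faces of the legs it joins and aligned with the legs' outer faces on the other axis.

The bookshelf is on top of the table. Two stools sit around the table at the −y, −x sides.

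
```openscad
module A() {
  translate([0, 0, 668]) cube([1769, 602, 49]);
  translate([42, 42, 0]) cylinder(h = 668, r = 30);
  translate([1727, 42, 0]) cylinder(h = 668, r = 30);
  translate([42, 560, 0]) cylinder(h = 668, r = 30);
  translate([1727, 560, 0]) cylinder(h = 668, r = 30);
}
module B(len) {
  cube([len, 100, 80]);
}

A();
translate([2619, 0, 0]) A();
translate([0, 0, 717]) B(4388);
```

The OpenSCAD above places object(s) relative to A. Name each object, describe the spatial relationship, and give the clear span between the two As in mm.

Second table starts at x = 2619; first ends at x = 1769; clear span = 2619 − 1769 = 850 mm.

A is a table. B is a beam. A beam spans the tops of two tables. The clear span between the two tables is 850 mm.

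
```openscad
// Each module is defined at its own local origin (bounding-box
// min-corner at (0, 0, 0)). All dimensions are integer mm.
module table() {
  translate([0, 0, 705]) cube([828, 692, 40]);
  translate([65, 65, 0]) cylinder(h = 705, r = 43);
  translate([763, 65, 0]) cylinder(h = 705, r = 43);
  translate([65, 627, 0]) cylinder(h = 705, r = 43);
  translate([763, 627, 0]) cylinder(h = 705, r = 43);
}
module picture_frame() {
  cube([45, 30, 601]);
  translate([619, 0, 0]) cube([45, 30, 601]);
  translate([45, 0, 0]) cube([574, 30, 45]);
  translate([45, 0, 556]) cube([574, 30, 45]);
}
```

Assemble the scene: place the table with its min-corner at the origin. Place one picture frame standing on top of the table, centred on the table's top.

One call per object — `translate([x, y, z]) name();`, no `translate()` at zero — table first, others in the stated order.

table();
translate([82, 331, 745]) picture_frame();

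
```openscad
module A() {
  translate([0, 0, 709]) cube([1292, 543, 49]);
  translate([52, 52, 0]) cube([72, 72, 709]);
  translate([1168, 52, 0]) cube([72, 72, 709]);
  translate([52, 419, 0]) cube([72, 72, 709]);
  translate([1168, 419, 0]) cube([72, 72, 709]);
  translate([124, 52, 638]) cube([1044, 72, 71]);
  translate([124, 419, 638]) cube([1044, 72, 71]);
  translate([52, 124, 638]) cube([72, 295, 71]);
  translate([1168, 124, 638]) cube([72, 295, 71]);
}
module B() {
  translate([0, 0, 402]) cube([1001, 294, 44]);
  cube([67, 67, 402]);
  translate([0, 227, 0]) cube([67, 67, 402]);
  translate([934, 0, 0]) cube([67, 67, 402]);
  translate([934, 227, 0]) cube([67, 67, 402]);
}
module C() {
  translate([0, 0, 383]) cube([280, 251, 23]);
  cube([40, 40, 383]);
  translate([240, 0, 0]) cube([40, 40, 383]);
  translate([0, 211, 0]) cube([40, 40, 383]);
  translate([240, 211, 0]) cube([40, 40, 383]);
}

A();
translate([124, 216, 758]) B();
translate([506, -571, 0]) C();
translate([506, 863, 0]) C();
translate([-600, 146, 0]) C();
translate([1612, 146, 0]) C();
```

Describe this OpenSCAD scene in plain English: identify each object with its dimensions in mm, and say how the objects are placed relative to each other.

A is a table: top 1292 mm (x) × 543 mm (y), 49 mm thick, upper face at z = 758 mm, on four 72×72 mm square legs, each inset 52 mm from the nearest pair of top edges, running from z = 0 to the bottom of the top. Four apron rails, 72 mm thick and 71 mm tall, run between adjacent legs with their top edges flush with the underside of the top and their outer faces flush with the legs' outer faces.

B is a long wooden bench with a 1001 mm (x) × 294 mm (y) seat, 44 mm thick, its top surface 446 mm above the floor. Four 67 mm square legs at the seat corners, flush with the edges, run from z = 0 to the seat underside.

C is a four-legged stool. The seat is 280×251 mm, 23 mm thick, top at z = 406 mm. It stands on four square legs, each 40×40 mm in cross-section, from z = 0 to the seat underside, each flush with a corner of the seat.

The bench is on top of the table. Four stools sit around the table at the −y, +y, −x, +x sides.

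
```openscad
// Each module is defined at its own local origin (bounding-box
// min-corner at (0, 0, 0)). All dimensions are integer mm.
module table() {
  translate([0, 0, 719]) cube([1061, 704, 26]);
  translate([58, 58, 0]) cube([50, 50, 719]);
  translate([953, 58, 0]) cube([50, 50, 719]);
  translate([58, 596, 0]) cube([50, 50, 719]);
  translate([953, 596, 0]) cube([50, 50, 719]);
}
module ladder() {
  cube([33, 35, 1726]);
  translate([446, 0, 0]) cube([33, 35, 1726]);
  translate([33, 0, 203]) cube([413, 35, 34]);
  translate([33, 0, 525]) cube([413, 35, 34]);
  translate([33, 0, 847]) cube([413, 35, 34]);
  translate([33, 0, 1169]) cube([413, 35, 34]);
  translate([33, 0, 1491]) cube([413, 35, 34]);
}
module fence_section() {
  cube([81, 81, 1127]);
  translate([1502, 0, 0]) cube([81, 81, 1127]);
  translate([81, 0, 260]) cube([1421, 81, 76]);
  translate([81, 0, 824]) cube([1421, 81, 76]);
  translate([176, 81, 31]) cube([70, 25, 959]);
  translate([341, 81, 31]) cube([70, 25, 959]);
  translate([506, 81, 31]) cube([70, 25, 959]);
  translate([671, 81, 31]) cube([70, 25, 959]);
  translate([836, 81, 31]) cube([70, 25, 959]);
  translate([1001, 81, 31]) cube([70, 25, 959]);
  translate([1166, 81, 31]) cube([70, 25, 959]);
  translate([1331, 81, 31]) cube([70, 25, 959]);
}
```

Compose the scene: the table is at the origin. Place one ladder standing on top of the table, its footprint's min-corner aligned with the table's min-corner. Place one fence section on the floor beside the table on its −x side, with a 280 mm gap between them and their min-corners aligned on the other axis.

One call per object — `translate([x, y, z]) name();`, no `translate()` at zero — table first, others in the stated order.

table();
translate([0, 0, 745]) ladder();
translate([-1863, 0, 0]) fence_section();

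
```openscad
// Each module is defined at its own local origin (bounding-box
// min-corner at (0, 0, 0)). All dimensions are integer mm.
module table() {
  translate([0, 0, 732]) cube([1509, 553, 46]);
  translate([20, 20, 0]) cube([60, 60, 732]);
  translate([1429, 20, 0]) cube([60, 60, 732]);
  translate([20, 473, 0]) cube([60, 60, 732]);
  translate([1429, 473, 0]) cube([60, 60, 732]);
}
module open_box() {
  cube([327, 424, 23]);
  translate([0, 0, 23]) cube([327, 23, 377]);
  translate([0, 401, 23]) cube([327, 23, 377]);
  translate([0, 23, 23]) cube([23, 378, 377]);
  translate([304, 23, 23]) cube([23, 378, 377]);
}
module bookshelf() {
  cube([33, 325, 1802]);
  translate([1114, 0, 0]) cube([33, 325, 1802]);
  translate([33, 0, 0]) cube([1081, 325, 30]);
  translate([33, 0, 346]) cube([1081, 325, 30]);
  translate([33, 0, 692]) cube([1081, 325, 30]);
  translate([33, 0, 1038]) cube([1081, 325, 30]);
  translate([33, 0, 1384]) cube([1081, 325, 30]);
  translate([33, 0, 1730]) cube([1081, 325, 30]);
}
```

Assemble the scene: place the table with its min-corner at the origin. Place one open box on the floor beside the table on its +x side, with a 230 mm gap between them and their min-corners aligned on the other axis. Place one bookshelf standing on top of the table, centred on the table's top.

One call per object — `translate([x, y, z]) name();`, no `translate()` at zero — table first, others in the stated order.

table();
translate([1739, 0, 0]) open_box();
translate([181, 114, 778]) bookshelf();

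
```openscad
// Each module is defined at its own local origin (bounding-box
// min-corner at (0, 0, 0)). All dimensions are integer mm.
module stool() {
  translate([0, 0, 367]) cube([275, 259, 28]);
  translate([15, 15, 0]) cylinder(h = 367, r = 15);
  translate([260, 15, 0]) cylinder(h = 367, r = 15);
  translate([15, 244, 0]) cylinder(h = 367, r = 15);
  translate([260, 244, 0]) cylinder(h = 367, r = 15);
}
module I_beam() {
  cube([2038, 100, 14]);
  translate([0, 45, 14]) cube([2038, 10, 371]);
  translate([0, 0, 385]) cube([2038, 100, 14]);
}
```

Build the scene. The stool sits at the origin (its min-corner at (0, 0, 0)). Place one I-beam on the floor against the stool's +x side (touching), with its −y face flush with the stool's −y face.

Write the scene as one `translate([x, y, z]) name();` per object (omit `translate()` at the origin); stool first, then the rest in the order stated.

stool();
translate([275, 0, 0]) I_beam();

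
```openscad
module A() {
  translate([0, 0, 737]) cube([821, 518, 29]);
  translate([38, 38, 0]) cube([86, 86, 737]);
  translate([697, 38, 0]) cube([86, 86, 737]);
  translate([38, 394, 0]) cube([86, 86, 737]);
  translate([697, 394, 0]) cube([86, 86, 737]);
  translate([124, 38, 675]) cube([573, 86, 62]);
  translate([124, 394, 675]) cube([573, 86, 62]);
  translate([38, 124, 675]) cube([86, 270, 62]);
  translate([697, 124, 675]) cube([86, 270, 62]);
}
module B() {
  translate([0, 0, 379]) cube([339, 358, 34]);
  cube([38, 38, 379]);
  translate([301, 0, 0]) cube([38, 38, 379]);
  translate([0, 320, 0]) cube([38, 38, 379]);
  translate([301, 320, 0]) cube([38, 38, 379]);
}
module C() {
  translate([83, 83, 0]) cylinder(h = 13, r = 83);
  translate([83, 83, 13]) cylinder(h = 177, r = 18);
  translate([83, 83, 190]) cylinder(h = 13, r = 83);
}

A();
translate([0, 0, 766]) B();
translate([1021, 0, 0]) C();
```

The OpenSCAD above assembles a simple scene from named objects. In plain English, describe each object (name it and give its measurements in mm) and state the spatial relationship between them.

A is a table: top 821 mm (x) × 518 mm (y), 29 mm thick, upper face at z = 766 mm, on four 86×86 mm square legs, each inset 38 mm from the nearest pair of top edges, running from z = 0 to the bottom of the top. Four apron rails, 86 mm thick and 62 mm tall, run between adjacent legs with their top edges flush with the underside of the top and their outer faces flush with the legs' outer faces.

B is a four-legged stool. The seat is a 339×358×34 mm slab whose top surface is at z = 413 mm; four square legs, each 38×38 mm in cross-section, run from the floor (z = 0) to the underside of the seat, each flush with a corner of the seat.

C is a spool: two coaxial disc flanges of radius 83 mm and thickness 13 mm, joined by a core cylinder of radius 18 mm and height 177 mm. The lower flange rests on z = 0 and the three cylinders share a vertical axis.

The stool is on top of the table. The spool is on the floor beside the table on its +x side.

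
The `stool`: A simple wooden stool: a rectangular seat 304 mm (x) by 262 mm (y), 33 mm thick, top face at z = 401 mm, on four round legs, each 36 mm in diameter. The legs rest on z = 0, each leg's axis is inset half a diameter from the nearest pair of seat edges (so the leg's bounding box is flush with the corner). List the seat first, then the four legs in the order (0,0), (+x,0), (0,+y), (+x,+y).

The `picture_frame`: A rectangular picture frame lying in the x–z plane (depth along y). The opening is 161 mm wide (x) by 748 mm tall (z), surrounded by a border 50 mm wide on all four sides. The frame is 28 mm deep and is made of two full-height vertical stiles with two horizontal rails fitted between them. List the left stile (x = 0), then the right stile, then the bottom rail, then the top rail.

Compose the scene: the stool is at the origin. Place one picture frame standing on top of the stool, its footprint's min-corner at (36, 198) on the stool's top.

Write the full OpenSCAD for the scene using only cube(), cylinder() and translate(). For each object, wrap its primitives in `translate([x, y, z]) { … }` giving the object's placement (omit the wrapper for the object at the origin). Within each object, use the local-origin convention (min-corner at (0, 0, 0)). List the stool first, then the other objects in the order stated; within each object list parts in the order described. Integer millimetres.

translate([0, 0, 368]) cube([304, 262, 33]);
translate([18, 18, 0]) cylinder(h = 368, r = 18);
translate([286, 18, 0]) cylinder(h = 368, r = 18);
translate([18, 244, 0]) cylinder(h = 368, r = 18);
translate([286, 244, 0]) cylinder(h = 368, r = 18);
translate([36, 198, 401]) {
  cube([50, 28, 848]);
  translate([211, 0, 0]) cube([50, 28, 848]);
  translate([50, 0, 0]) cube([161, 28, 50]);
  translate([50, 0, 798]) cube([161, 28, 50]);
}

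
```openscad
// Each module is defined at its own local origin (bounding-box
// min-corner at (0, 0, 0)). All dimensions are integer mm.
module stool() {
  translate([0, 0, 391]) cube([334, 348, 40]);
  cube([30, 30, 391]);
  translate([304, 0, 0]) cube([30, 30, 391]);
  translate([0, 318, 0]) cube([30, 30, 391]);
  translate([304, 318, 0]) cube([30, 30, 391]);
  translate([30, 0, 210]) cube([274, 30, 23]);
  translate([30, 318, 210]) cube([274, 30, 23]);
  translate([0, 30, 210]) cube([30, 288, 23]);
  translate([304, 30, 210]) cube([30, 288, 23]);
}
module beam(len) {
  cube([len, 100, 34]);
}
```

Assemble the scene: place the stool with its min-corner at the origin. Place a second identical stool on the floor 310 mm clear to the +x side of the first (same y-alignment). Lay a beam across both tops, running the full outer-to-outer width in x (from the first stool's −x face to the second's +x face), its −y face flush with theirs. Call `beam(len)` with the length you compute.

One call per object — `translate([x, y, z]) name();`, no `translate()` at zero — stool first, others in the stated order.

stool();
translate([644, 0, 0]) stool();
translate([0, 0, 431]) beam(978);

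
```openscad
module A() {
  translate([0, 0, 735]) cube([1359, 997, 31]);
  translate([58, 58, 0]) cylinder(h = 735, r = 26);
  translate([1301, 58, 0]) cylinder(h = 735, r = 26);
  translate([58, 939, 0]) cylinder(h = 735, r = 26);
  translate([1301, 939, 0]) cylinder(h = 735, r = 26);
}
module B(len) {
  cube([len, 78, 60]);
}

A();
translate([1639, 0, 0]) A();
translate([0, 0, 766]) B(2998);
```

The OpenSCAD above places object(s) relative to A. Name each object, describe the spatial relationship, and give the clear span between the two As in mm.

Second table starts at x = 1639; first ends at x = 1359; clear span = 1639 − 1359 = 280 mm.

A is a table. B is a beam. A beam spans the tops of two tables. The clear span between the two tables is 280 mm.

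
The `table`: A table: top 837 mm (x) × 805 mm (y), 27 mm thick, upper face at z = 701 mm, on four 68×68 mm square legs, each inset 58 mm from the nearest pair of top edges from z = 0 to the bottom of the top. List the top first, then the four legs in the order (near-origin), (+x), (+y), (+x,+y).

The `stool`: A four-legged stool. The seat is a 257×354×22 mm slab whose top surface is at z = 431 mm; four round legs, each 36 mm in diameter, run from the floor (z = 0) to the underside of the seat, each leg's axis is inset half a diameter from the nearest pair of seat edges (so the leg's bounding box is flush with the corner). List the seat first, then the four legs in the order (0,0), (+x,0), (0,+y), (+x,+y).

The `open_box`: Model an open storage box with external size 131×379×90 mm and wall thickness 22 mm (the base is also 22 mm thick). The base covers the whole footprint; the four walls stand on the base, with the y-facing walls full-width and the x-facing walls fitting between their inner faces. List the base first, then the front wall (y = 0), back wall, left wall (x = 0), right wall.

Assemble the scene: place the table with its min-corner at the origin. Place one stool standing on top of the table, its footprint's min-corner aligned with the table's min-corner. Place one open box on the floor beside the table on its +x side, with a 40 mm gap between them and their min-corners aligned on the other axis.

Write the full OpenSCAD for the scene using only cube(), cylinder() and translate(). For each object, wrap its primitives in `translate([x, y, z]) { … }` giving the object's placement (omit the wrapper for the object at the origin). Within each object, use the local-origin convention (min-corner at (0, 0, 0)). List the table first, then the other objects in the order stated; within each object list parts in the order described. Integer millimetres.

translate([0, 0, 674]) cube([837, 805, 27]);
translate([58, 58, 0]) cube([68, 68, 674]);
translate([711, 58, 0]) cube([68, 68, 674]);
translate([58, 679, 0]) cube([68, 68, 674]);
translate([711, 679, 0]) cube([68, 68, 674]);
translate([0, 0, 701]) {
  translate([0, 0, 409]) cube([257, 354, 22]);
  translate([18, 18, 0]) cylinder(h = 409, r = 18);
  translate([239, 18, 0]) cylinder(h = 409, r = 18);
  translate([18, 336, 0]) cylinder(h = 409, r = 18);
  translate([239, 336, 0]) cylinder(h = 409, r = 18);
}
translate([877, 0, 0]) {
  cube([131, 379, 22]);
  translate([0, 0, 22]) cube([131, 22, 68]);
  translate([0, 357, 22]) cube([131, 22, 68]);
  translate([0, 22, 22]) cube([22, 335, 68]);
  translate([109, 22, 22]) cube([22, 335, 68]);
}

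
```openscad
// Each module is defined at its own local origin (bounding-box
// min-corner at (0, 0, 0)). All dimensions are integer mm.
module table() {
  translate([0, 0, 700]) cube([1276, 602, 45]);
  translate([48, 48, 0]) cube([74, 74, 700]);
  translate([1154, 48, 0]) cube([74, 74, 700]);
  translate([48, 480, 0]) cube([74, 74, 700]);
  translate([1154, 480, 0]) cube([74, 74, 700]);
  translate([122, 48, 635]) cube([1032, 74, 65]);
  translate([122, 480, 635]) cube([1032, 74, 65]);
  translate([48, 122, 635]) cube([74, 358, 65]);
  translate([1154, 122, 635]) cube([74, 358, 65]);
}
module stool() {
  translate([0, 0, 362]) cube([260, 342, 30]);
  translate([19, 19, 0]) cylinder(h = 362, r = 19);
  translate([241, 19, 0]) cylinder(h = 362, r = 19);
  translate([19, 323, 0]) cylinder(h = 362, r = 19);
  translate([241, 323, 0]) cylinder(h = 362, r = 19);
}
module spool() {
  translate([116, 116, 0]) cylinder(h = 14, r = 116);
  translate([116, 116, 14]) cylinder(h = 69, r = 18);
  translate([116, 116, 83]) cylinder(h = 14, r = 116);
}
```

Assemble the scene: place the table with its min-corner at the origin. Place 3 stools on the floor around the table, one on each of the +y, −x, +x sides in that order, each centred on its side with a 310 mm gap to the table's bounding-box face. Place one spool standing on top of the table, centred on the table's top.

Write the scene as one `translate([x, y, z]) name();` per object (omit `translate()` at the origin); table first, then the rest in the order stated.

table();
translate([508, 912, 0]) stool();
translate([-570, 130, 0]) stool();
translate([1586, 130, 0]) stool();
translate([522, 185, 745]) spool();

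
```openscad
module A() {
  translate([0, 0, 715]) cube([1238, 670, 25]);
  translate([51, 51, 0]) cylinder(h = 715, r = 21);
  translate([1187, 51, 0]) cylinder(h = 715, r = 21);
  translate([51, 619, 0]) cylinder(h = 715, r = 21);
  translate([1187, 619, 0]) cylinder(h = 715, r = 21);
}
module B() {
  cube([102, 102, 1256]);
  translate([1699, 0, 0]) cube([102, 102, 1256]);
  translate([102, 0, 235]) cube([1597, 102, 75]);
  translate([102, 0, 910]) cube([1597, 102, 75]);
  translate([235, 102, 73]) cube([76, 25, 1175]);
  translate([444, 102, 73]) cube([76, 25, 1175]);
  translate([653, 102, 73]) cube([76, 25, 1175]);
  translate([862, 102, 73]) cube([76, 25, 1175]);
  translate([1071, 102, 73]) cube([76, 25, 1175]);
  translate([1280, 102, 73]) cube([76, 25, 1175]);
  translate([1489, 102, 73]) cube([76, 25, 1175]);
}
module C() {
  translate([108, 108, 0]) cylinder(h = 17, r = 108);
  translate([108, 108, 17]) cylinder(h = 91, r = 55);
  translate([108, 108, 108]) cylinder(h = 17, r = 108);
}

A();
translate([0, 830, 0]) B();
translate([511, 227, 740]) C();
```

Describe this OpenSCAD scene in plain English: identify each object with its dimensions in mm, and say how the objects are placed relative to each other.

A is a table: top 1238 mm (x) × 670 mm (y), 25 mm thick, upper face at z = 740 mm, on four round legs of 42 mm diameter, each leg's bounding box inset 30 mm from the nearest pair of top edges, running from z = 0 to the bottom of the top.

B is a fence section. Two 102×102 mm posts, 1256 mm tall, stand on the floor with a clear span of 1597 mm between their inner faces. Two horizontal rails of 102×75 mm section span the gap between the posts with their undersides at z = 235 mm and z = 910 mm, flush with the posts' −y face. 7 pickets, each 76 mm wide, 25 mm thick and 1175 mm tall, are fixed to the +y face of the rails with their bottoms at z = 73 mm, evenly spaced across the span with equal gaps (rounded down to the nearest mm) at the −x end and between each pair — any rounding remainder accumulates at the +x end.

C is a spool: two coaxial disc flanges of radius 108 mm and thickness 17 mm, joined by a core cylinder of radius 55 mm and height 91 mm. The lower flange rests on z = 0 and the three cylinders share a vertical axis.

The fence section is on the floor beside the table on its +y side. The spool is on top of the table, centred.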